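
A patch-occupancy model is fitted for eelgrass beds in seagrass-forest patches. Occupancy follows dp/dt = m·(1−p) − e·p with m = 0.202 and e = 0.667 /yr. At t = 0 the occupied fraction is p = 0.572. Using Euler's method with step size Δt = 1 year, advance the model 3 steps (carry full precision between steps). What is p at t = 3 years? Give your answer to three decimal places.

0.233

Update rule: p ← p + [m·(1−p) − e·p]·Δt with Δt = 1.
step 1: Δp = -0.29507, p = 0.27693
step 2: Δp = -0.03865, p = 0.23828
step 3: Δp = -0.00506, p = 0.23321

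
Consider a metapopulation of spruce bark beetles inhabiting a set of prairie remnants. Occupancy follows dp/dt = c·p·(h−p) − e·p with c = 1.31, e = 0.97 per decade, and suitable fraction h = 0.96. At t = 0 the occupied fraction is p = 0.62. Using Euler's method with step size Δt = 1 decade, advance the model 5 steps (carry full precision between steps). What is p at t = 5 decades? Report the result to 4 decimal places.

0.2334

Update rule: p ← p + [c·p·(h−p) − e·p]·Δt with Δt = 1.
step 1: Δp = -0.32525, p = 0.29475
step 2: Δp = -0.02904, p = 0.26571
step 3: Δp = -0.01607, p = 0.24964
step 4: Δp = -0.00984, p = 0.23980
step 5: Δp = -0.00636, p = 0.23343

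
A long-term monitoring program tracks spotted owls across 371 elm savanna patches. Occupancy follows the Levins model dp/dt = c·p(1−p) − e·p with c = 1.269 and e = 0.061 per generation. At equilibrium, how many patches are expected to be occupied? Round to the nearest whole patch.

353

p* = 1 − e/c = 1 − 0.061/1.269 = 0.9519.
Expected occupied patches = N × p* = 371 × 0.9519 = 353.17 ≈ 353.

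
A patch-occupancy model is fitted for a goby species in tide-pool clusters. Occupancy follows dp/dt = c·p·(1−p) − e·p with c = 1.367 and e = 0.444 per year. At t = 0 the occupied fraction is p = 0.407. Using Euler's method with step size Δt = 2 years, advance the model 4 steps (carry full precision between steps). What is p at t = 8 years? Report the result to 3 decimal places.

0.656

Update rule: p ← p + [c·p·(1−p) − e·p]·Δt with Δt = 2.
  1  |  dp/dt·Δt = +0.298438  |  p_1 = 0.705438
  2  |  dp/dt·Δt = -0.058316  |  p_2 = 0.647122
  3  |  dp/dt·Δt = +0.049679  |  p_3 = 0.696801
  4  |  dp/dt·Δt = -0.041149  |  p_4 = 0.655652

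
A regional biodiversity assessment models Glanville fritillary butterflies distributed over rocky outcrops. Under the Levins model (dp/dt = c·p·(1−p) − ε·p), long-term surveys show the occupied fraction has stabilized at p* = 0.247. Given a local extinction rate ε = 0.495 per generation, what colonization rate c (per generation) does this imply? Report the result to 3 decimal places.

At equilibrium c(1−p*) = ε, so c = ε/(1−p*).
c = 0.495/(1 − 0.247) = 0.495/0.7530 = 0.6574.

0.657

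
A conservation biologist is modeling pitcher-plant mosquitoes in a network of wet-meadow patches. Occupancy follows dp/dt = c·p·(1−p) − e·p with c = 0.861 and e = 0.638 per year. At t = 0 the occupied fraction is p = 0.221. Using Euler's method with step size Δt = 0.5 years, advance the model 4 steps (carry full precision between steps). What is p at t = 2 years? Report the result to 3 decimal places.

Update rule: p ← p + [c·p·(1−p) − e·p]·Δt with Δt = 0.5.
p: 0.22100 → 0.22462  (Δp = +0.00362)
p: 0.22462 → 0.22794  (Δp = +0.00332)
p: 0.22794 → 0.23099  (Δp = +0.00305)
p: 0.23099 → 0.23377  (Δp = +0.00279)

0.234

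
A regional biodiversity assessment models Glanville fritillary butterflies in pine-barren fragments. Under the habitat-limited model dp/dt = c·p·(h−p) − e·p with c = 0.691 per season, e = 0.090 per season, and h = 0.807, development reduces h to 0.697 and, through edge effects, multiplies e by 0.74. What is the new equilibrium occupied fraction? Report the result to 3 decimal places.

Before: p* = h − e/c = 0.807 − 0.090/0.691 = 0.807 − 0.1302 = 0.6768.
After: c = 0.691, e = 0.0666, h = 0.697; p* = 0.697 − 0.0666/0.691 = 0.6006.

0.601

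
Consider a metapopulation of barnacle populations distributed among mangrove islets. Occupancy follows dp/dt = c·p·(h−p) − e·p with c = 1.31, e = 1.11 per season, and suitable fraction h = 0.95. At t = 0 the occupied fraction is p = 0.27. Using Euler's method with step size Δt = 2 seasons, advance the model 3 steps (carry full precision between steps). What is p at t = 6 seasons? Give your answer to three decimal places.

0.122

Update rule: p ← p + [c·p·(h−p) − e·p]·Δt with Δt = 2.
  1  |  dp/dt·Δt = -0.118368  |  p_1 = 0.151632
  2  |  dp/dt·Δt = -0.019451  |  p_2 = 0.132181
  3  |  dp/dt·Δt = -0.010220  |  p_3 = 0.121962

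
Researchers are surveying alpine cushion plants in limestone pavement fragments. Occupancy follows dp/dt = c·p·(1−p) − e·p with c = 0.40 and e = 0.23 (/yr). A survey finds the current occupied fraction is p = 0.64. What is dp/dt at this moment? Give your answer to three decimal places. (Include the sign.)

Colonization term: c·p·(1−p) = 0.40×0.64×0.3600 = 0.09216.
Extinction term: e·p = 0.14720.
dp/dt = 0.09216 − 0.14720 = -0.05504.

-0.055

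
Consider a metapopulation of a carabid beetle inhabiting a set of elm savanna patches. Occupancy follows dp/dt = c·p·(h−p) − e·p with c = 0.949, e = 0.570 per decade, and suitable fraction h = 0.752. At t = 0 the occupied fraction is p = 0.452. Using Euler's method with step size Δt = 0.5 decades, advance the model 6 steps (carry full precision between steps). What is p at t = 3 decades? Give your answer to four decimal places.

0.2547

Update rule: p ← p + [c·p·(h−p) − e·p]·Δt with Δt = 0.5.
  1  |  dp/dt·Δt = -0.064478  |  p_1 = 0.387522
  2  |  dp/dt·Δt = -0.043424  |  p_2 = 0.344098
  3  |  dp/dt·Δt = -0.031468  |  p_3 = 0.312630
  4  |  dp/dt·Δt = -0.023922  |  p_4 = 0.288708
  5  |  dp/dt·Δt = -0.018815  |  p_5 = 0.269894
  6  |  dp/dt·Δt = -0.015179  |  p_6 = 0.254715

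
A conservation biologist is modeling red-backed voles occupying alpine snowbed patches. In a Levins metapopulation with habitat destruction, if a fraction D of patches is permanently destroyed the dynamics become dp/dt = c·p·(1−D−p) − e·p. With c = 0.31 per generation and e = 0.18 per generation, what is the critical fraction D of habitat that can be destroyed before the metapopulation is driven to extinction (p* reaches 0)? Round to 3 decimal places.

0.419

The nontrivial equilibrium is p* = (1−D) − e/c; extinction occurs when this hits zero.
So D_crit = 1 − e/c = 1 − 0.18/0.31 = 1 − 0.5806 = 0.4194.
Note this equals the original equilibrium occupancy — the Levins extinction-debt result.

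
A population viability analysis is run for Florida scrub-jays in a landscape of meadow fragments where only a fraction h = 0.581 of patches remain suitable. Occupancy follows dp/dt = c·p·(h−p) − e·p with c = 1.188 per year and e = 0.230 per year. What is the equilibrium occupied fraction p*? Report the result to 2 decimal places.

Setting dp/dt = 0 and dividing by p* gives c·(h−p*) = e.
So p* = h − e/c = 0.581 − 0.230/1.188 = 0.581 − 0.1936 = 0.3874.

0.39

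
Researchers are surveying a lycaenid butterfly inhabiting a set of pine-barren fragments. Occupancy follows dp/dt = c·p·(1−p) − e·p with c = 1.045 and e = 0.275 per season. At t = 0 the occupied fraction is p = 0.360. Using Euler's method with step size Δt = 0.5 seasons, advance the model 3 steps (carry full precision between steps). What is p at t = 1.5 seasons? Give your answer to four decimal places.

Update rule: p ← p + [c·p·(1−p) − e·p]·Δt with Δt = 0.5.
  1  |  dp/dt·Δt = +0.070884  |  p_1 = 0.430884
  2  |  dp/dt·Δt = +0.068882  |  p_2 = 0.499766
  3  |  dp/dt·Δt = +0.061907  |  p_3 = 0.561674

0.5617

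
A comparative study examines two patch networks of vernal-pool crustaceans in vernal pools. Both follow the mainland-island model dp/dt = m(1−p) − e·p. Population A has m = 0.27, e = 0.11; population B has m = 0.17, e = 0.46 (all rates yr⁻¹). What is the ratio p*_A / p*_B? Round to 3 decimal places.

A: p*_A = m/(m+e) = 0.27/0.3800 = 0.7105.
B: p*_B = 0.17/0.6300 = 0.2698.
p*_A / p*_B = 0.7105/0.2698 = 2.6331.

2.633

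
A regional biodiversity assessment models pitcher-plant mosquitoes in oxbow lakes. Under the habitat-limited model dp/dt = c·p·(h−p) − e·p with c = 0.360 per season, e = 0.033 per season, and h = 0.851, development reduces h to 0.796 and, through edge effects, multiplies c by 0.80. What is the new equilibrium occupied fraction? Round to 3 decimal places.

0.681

Before: p* = h − e/c = 0.851 − 0.033/0.360 = 0.851 − 0.0917 = 0.7593.
After: c = 0.288, e = 0.033, h = 0.796; p* = 0.796 − 0.033/0.288 = 0.6814.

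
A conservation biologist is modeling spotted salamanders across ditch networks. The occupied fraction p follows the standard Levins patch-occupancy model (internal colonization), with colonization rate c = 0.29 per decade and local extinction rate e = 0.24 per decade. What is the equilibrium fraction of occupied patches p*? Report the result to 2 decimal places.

Setting dp/dt = 0 and dividing through by p* gives c·(1−p*) = e.
So p* = 1 − e/c = 1 − 0.24/0.29 = 1 − 0.8276 = 0.1724.

0.17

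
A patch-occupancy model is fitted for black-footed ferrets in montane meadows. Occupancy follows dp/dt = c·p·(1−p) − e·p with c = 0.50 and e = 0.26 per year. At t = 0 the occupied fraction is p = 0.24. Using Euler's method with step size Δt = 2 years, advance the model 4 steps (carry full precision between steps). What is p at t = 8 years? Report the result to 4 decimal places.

0.4299

Update rule: p ← p + [c·p·(1−p) − e·p]·Δt with Δt = 2.
t = 2: p = 0.24000 + (+0.05760) = 0.29760
t = 4: p = 0.29760 + (+0.05428) = 0.35188
t = 6: p = 0.35188 + (+0.04508) = 0.39696
t = 8: p = 0.39696 + (+0.03296) = 0.42993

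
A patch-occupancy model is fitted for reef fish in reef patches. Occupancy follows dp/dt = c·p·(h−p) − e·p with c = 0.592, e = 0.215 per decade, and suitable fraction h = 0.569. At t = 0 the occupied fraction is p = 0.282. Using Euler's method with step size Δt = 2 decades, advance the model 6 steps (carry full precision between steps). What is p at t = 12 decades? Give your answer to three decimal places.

0.216

Update rule: p ← p + [c·p·(h−p) − e·p]·Δt with Δt = 2.
p: 0.28200 → 0.25657  (Δp = -0.02543)
p: 0.25657 → 0.24115  (Δp = -0.01541)
p: 0.24115 → 0.23107  (Δp = -0.01009)
p: 0.23107 → 0.22416  (Δp = -0.00691)
p: 0.22416 → 0.21929  (Δp = -0.00487)
p: 0.21929 → 0.21580  (Δp = -0.00350)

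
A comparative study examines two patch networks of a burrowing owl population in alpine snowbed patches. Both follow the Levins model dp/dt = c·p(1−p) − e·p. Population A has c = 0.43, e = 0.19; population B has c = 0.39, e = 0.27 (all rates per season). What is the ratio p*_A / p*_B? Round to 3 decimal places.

A: p*_A = 1 − 0.19/0.43 = 0.5581.
B: p*_B = 1 − 0.27/0.39 = 0.3077.
p*_A / p*_B = 0.5581/0.3077 = 1.8140.

1.814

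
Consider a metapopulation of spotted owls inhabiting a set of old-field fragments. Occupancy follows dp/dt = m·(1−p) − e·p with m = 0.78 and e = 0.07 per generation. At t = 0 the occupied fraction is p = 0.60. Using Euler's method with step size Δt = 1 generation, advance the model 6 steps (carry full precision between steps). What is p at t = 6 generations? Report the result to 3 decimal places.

Update rule: p ← p + [m·(1−p) − e·p]·Δt with Δt = 1.
t = 1: p = 0.60000 + (+0.27000) = 0.87000
t = 2: p = 0.87000 + (+0.04050) = 0.91050
t = 3: p = 0.91050 + (+0.00608) = 0.91658
t = 4: p = 0.91658 + (+0.00091) = 0.91749
t = 5: p = 0.91749 + (+0.00014) = 0.91762
t = 6: p = 0.91762 + (+0.00002) = 0.91764

0.918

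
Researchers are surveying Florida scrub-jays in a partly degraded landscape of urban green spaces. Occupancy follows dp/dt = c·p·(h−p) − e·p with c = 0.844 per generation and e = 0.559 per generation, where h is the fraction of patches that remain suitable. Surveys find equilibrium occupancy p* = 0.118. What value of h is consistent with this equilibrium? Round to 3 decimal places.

0.780

At equilibrium c(h−p*) = e, so h = p* + e/c.
h = 0.118 + 0.559/0.844 = 0.118 + 0.6623 = 0.7803.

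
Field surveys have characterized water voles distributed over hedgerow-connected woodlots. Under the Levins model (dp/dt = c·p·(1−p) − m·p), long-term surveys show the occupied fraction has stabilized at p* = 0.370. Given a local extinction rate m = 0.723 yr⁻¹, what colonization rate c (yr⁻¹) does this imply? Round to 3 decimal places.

At equilibrium c(1−p*) = m, so c = m/(1−p*).
c = 0.723/(1 − 0.370) = 0.723/0.6300 = 1.1476.

1.148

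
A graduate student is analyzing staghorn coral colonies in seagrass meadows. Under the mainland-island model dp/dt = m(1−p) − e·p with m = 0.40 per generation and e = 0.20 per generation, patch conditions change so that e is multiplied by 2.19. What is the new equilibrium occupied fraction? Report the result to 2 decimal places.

Before: p* = 0.40/(0.40+0.20) = 0.6667.
After: m = 0.4, e = 0.438; p* = 0.4/0.8380 = 0.4773.

0.48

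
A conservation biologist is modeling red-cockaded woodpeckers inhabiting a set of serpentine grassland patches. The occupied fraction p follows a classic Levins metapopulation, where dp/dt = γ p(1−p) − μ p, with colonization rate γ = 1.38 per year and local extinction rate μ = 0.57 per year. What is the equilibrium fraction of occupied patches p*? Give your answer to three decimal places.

At equilibrium, colonization balances extinction: γ·p*·(1−p*) = μ·p*.
So p* = 1 − μ/γ = 1 − 0.57/1.38 = 1 − 0.4130 = 0.5870.

0.587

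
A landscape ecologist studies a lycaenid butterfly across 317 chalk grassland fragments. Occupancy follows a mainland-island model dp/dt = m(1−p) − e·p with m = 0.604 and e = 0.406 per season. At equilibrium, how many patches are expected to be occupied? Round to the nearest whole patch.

p* = m/(m+e) = 0.604/1.0100 = 0.5980.
Expected occupied patches = N × p* = 317 × 0.5980 = 189.57 ≈ 190.

190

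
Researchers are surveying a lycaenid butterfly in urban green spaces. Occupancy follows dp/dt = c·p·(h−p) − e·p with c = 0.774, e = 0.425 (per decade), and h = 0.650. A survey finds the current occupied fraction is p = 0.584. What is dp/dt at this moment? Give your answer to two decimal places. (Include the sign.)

-0.22

Colonization term: c·p·(h−p) = 0.774×0.584×0.0660 = 0.02983.
Extinction term: e·p = 0.24820.
dp/dt = 0.02983 − 0.24820 = -0.21837.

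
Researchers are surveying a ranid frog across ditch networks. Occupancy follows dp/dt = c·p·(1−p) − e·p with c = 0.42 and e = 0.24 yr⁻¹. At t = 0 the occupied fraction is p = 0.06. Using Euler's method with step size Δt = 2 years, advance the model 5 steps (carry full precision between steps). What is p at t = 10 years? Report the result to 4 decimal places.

0.1984

Update rule: p ← p + [c·p·(1−p) − e·p]·Δt with Δt = 2.
  1  |  dp/dt·Δt = +0.018576  |  p_1 = 0.078576
  2  |  dp/dt·Δt = +0.023101  |  p_2 = 0.101677
  3  |  dp/dt·Δt = +0.027920  |  p_3 = 0.129597
  4  |  dp/dt·Δt = +0.032547  |  p_4 = 0.162143
  5  |  dp/dt·Δt = +0.036288  |  p_5 = 0.198431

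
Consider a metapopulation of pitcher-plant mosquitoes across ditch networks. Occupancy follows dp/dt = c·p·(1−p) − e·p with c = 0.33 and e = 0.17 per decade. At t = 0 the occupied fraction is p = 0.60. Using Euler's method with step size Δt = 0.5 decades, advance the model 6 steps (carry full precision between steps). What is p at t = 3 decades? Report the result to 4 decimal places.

0.5481

Update rule: p ← p + [c·p·(1−p) − e·p]·Δt with Δt = 0.5.
step 1: Δp = -0.01140, p = 0.58860
step 2: Δp = -0.01008, p = 0.57852
step 3: Δp = -0.00894, p = 0.56958
step 4: Δp = -0.00796, p = 0.56162
step 5: Δp = -0.00711, p = 0.55450
step 6: Δp = -0.00637, p = 0.54813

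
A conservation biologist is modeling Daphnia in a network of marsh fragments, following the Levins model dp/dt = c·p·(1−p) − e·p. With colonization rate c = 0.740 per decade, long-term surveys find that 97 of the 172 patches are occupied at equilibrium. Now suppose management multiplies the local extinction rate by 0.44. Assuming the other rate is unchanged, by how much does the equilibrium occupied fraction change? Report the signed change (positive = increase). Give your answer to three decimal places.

Observed p* = 97/172 = 0.56395.
Balance c(1−p*) = e gives e = 0.740×(1 − 0.56395) = 0.32268.
New p* = 1 − e/c = 1 − 0.14198/0.74000 = 0.80814.
Δp* = 0.80814 − 0.56395 = +0.24419.

0.244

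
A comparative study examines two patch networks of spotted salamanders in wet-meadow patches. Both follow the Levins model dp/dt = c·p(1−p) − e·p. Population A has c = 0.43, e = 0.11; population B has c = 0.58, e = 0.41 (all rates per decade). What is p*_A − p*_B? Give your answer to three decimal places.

A: p*_A = 1 − 0.11/0.43 = 0.7442.
B: p*_B = 1 − 0.41/0.58 = 0.2931.
p*_A − p*_B = 0.7442 − 0.2931 = 0.4511.

0.451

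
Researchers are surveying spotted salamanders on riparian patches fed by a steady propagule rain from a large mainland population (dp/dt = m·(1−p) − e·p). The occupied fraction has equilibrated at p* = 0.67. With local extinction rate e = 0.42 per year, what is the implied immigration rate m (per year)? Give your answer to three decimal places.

At equilibrium m(1−p*) = e·p*, so m = e·p*/(1−p*).
m = 0.42 × 0.67 / 0.3300 = 0.2814/0.3300 = 0.8527.

0.853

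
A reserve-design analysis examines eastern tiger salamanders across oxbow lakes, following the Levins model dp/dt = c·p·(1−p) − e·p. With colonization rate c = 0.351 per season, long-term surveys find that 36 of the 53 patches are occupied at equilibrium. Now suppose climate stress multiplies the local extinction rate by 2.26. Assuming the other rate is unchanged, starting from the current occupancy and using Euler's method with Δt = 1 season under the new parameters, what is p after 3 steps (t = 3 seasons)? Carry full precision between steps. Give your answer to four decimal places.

0.4752

Observed p* = 36/53 = 0.67925.
Balance c(1−p*) = e gives e = 0.351×(1 − 0.67925) = 0.11258.
Starting from p₀ = 0.67925; update p ← p + (dp/dt)·Δt with the new parameters.
p: 0.67925 → 0.58289  (Δp = -0.09636)
p: 0.58289 → 0.51992  (Δp = -0.06297)
p: 0.51992 → 0.47524  (Δp = -0.04468)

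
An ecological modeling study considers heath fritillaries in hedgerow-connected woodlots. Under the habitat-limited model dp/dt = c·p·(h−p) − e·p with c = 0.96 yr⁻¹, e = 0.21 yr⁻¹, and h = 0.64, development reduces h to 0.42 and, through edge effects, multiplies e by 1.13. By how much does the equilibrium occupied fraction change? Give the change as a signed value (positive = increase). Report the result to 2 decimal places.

Before: p* = h − e/c = 0.64 − 0.21/0.96 = 0.64 − 0.2188 = 0.4213.
After: c = 0.96, e = 0.2373, h = 0.42; p* = 0.42 − 0.2373/0.96 = 0.1728.
Δp* = 0.1728 − 0.4213 = -0.2484.

-0.25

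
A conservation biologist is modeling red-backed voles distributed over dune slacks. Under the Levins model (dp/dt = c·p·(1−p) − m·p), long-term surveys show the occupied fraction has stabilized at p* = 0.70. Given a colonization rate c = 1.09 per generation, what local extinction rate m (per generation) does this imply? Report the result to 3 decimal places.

0.327

At equilibrium c(1−p*) = m.
m = 1.09 × (1 − 0.70) = 1.09 × 0.3000 = 0.3270.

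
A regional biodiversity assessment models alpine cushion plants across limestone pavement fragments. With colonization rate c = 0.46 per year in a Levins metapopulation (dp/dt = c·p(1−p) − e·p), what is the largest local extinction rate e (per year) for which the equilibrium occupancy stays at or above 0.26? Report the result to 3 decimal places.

0.340

1 − e/c ≥ 0.26 ⇒ e ≤ c(1 − 0.26) = 0.46 × 0.7400.
e_max = 0.3404.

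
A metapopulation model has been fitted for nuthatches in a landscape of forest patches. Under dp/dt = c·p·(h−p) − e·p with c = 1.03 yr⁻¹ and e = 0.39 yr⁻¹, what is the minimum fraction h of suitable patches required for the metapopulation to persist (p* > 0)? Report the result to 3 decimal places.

0.379

p* = h − e/c is positive only when h > e/c.
h_min = e/c = 0.39/1.03 = 0.3786.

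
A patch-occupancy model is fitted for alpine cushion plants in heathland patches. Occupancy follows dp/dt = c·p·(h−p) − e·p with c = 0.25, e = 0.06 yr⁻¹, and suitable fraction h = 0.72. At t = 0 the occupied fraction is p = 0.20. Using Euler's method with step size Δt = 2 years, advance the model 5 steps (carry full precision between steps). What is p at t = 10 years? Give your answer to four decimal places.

0.3393

Update rule: p ← p + [c·p·(h−p) − e·p]·Δt with Δt = 2.
t = 2: p = 0.20000 + (+0.02800) = 0.22800
t = 4: p = 0.22800 + (+0.02873) = 0.25673
t = 6: p = 0.25673 + (+0.02866) = 0.28539
t = 8: p = 0.28539 + (+0.02777) = 0.31316
t = 10: p = 0.31316 + (+0.02612) = 0.33928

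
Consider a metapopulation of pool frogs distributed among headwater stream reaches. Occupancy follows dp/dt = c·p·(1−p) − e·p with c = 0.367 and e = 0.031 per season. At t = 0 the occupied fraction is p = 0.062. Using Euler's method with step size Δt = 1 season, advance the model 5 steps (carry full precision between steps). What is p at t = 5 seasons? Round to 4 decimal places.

Update rule: p ← p + [c·p·(1−p) − e·p]·Δt with Δt = 1.
t = 1: p = 0.06200 + (+0.01942) = 0.08142
t = 2: p = 0.08142 + (+0.02492) = 0.10635
t = 3: p = 0.10635 + (+0.03158) = 0.13793
t = 4: p = 0.13793 + (+0.03936) = 0.17729
t = 5: p = 0.17729 + (+0.04803) = 0.22532

0.2253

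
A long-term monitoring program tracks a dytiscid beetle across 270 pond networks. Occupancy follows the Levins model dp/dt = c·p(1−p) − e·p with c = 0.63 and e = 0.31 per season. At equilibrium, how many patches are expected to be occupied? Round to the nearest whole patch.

p* = 1 − e/c = 1 − 0.31/0.63 = 0.5079.
Expected occupied patches = N × p* = 270 × 0.5079 = 137.14 ≈ 137.

137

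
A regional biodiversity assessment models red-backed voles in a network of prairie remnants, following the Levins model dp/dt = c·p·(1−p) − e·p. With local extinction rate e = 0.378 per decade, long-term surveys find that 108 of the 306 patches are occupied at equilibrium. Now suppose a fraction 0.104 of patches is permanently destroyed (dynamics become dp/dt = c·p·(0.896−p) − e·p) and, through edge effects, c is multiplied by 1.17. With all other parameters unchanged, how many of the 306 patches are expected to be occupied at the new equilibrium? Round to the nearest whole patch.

105

Observed p* = 108/306 = 0.35294.
Balance c(1−p*) = e gives c = e/(1 − 0.35294) = 0.378/0.64706 = 0.58418.
New p* = 0.896 − e/c = 0.896 − 0.37800/0.68349 = 0.34296.
Expected occupied = 306 × 0.34296 = 104.95 ≈ 105.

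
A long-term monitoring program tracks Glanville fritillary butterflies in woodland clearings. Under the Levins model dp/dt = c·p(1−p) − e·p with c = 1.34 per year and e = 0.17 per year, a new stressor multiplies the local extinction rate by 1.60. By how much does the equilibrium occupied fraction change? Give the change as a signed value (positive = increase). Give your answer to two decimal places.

Before: p* = 1 − 0.17/1.34 = 0.8731.
After the change, c = 1.34, e = 0.272, so p* = 1 − 0.272/1.34 = 0.7970.
Δp* = 0.7970 − 0.8731 = -0.0761.

-0.08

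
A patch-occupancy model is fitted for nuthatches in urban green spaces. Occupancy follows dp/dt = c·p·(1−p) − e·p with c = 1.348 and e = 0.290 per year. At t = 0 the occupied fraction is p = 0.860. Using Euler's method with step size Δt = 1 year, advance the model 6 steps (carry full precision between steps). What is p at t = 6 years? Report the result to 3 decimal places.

0.785

Update rule: p ← p + [c·p·(1−p) − e·p]·Δt with Δt = 1.
  1  |  dp/dt·Δt = -0.087101  |  p_1 = 0.772899
  2  |  dp/dt·Δt = +0.012468  |  p_2 = 0.785368
  3  |  dp/dt·Δt = -0.000530  |  p_3 = 0.784837
  4  |  dp/dt·Δt = +0.000031  |  p_4 = 0.784868
  5  |  dp/dt·Δt = -0.000002  |  p_5 = 0.784866
  6  |  dp/dt·Δt = +0.000000  |  p_6 = 0.784866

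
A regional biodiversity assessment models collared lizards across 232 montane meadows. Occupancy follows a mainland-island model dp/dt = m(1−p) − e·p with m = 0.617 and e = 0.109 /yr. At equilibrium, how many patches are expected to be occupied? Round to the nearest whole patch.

197

p* = m/(m+e) = 0.617/0.7260 = 0.8499.
Expected occupied patches = N × p* = 232 × 0.8499 = 197.17 ≈ 197.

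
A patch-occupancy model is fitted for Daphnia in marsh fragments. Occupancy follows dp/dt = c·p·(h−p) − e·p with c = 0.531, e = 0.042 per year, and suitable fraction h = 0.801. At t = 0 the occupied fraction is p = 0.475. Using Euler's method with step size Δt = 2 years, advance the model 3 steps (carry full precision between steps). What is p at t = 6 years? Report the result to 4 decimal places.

Update rule: p ← p + [c·p·(h−p) − e·p]·Δt with Δt = 2.
t = 2: p = 0.47500 + (+0.12455) = 0.59955
t = 4: p = 0.59955 + (+0.07791) = 0.67746
t = 6: p = 0.67746 + (+0.03198) = 0.70943

0.7094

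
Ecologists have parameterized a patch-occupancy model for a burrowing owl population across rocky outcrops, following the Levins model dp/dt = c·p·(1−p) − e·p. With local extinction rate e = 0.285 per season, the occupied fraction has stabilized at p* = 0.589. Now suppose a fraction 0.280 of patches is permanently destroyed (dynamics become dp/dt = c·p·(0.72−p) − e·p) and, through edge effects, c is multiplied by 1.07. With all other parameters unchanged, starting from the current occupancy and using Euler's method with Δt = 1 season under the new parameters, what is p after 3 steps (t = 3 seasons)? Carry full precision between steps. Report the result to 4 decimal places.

0.3986

Balance c(1−p*) = e gives c = e/(1 − 0.58900) = 0.285/0.41100 = 0.69343.
Starting from p₀ = 0.58900; update p ← p + (dp/dt)·Δt with the new parameters.
  1  |  dp/dt·Δt = -0.110615  |  p_1 = 0.478385
  2  |  dp/dt·Δt = -0.050579  |  p_2 = 0.427806
  3  |  dp/dt·Δt = -0.029177  |  p_3 = 0.398629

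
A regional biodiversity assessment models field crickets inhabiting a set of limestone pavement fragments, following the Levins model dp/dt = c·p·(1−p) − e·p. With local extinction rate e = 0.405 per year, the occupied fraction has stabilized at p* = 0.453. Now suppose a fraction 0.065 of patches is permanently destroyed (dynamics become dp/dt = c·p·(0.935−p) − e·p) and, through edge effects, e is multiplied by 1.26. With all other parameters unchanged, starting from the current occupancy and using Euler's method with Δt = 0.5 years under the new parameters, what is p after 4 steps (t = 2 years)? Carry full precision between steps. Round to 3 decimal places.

Balance c(1−p*) = e gives c = e/(1 − 0.45300) = 0.405/0.54700 = 0.74040.
Starting from p₀ = 0.45300; update p ← p + (dp/dt)·Δt with the new parameters.
p: 0.45300 → 0.41825  (Δp = -0.03475)
p: 0.41825 → 0.39154  (Δp = -0.02670)
p: 0.39154 → 0.37042  (Δp = -0.02113)
p: 0.37042 → 0.35332  (Δp = -0.01709)

0.353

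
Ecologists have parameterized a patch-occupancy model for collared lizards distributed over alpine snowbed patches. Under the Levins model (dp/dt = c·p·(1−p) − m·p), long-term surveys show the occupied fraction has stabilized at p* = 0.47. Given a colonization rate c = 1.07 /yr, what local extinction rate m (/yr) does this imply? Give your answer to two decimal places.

At equilibrium c(1−p*) = m.
m = 1.07 × (1 − 0.47) = 1.07 × 0.5300 = 0.5671.

0.57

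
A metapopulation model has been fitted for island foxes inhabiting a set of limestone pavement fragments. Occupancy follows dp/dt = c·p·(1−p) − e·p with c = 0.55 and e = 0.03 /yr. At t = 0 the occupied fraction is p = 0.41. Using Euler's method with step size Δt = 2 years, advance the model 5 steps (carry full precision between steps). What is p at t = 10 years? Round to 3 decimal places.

Update rule: p ← p + [c·p·(1−p) − e·p]·Δt with Δt = 2.
step 1: Δp = +0.24149, p = 0.65149
step 2: Δp = +0.21067, p = 0.86216
step 3: Δp = +0.07900, p = 0.94115
step 4: Δp = +0.00445, p = 0.94561
step 5: Δp = -0.00016, p = 0.94545

0.945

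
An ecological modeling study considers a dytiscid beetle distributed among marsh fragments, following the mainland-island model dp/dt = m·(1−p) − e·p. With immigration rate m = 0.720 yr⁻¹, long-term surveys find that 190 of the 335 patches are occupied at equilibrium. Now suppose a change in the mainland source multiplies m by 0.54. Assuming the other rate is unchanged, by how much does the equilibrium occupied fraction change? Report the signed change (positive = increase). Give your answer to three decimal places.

-0.153

Observed p* = 190/335 = 0.56716.
Balance m(1−p*) = e·p* gives e = m(1−p*)/p* = 0.720×0.43284/0.56716 = 0.54948.
New p* = m/(m+e) = 0.38880/(0.38880+0.54948) = 0.41438.
Δp* = 0.41438 − 0.56716 = -0.15278.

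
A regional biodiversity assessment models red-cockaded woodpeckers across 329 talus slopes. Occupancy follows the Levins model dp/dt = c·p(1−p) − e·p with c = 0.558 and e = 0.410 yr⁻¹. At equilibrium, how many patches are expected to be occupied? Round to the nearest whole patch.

p* = 1 − e/c = 1 − 0.410/0.558 = 0.2652.
Expected occupied patches = N × p* = 329 × 0.2652 = 87.26 ≈ 87.

87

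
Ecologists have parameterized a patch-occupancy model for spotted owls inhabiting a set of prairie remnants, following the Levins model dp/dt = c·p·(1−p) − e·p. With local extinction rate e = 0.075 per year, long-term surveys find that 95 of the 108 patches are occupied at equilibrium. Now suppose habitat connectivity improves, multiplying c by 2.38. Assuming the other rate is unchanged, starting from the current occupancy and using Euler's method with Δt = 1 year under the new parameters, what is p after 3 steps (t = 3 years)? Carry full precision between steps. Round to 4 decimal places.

0.9531

Observed p* = 95/108 = 0.87963.
Balance c(1−p*) = e gives c = e/(1 − 0.87963) = 0.075/0.12037 = 0.62308.
Starting from p₀ = 0.87963; update p ← p + (dp/dt)·Δt with the new parameters.
  1  |  dp/dt·Δt = +0.091042  |  p_1 = 0.970671
  2  |  dp/dt·Δt = -0.030584  |  p_2 = 0.940088
  3  |  dp/dt·Δt = +0.013016  |  p_3 = 0.953104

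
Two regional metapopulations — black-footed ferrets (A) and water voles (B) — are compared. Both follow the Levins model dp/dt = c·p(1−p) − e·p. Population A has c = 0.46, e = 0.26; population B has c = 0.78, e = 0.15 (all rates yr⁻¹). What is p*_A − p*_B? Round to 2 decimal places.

A: p*_A = 1 − 0.26/0.46 = 0.4348.
B: p*_B = 1 − 0.15/0.78 = 0.8077.
p*_A − p*_B = 0.4348 − 0.8077 = -0.3729.

-0.37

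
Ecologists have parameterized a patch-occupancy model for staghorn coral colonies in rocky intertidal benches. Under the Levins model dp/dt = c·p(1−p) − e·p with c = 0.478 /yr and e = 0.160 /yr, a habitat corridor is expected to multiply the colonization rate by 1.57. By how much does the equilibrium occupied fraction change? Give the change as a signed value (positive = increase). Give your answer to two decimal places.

0.12

Before: p* = 1 − 0.160/0.478 = 0.6653.
After the change, c = 0.75046, e = 0.16, so p* = 1 − 0.16/0.75046 = 0.7868.
Δp* = 0.7868 − 0.6653 = +0.1215.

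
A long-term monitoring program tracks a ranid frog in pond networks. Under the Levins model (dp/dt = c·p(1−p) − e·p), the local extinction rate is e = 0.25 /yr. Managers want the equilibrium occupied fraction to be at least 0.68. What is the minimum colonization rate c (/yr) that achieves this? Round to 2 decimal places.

0.78

p* = 1 − e/c ≥ 0.68 requires e/c ≤ 0.3200, i.e. c ≥ e/0.3200.
c_min = 0.25/0.3200 = 0.7813.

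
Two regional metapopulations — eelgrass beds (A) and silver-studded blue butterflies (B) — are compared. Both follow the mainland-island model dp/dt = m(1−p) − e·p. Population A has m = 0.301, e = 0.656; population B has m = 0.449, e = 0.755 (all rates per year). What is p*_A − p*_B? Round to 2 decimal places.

-0.06

A: p*_A = m/(m+e) = 0.301/0.9570 = 0.3145.
B: p*_B = 0.449/1.2040 = 0.3729.
p*_A − p*_B = 0.3145 − 0.3729 = -0.0584.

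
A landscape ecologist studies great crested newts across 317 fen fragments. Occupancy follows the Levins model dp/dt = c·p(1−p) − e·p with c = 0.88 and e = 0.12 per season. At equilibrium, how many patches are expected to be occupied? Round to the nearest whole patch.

p* = 1 − e/c = 1 − 0.12/0.88 = 0.8636.
Expected occupied patches = N × p* = 317 × 0.8636 = 273.77 ≈ 274.

274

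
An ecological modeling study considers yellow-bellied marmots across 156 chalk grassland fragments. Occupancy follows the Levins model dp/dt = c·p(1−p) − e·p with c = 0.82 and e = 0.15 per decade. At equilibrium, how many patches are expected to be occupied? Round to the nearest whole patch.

127

p* = 1 − e/c = 1 − 0.15/0.82 = 0.8171.
Expected occupied patches = N × p* = 156 × 0.8171 = 127.46 ≈ 127.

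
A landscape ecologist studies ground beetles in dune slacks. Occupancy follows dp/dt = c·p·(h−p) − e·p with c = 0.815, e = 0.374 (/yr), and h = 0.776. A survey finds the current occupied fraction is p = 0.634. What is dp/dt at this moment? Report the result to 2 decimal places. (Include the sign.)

-0.16

Colonization term: c·p·(h−p) = 0.815×0.634×0.1420 = 0.07337.
Extinction term: e·p = 0.23712.
dp/dt = 0.07337 − 0.23712 = -0.16374.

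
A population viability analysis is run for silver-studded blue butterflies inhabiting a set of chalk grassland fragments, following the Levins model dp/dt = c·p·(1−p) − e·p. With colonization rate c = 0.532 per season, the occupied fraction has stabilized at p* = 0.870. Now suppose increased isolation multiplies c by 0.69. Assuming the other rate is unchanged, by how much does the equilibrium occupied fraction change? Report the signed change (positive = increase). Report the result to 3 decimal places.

Balance c(1−p*) = e gives e = 0.532×(1 − 0.87000) = 0.06916.
New p* = 1 − e/c = 1 − 0.06916/0.36708 = 0.81159.
Δp* = 0.81159 − 0.87000 = -0.05841.

-0.058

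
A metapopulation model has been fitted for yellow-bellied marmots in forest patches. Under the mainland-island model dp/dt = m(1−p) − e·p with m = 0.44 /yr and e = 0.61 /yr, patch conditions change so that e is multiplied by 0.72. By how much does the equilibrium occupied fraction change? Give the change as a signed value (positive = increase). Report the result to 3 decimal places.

0.081

Before: p* = 0.44/(0.44+0.61) = 0.4190.
After: m = 0.44, e = 0.4392; p* = 0.44/0.8792 = 0.5005.
Δp* = 0.5005 − 0.4190 = +0.0814.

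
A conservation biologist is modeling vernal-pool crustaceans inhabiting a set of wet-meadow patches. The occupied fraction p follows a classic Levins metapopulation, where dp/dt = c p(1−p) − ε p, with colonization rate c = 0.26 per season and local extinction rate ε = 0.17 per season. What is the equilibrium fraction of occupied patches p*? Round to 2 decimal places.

0.35

Setting dp/dt = 0 and dividing through by p* gives c·(1−p*) = ε.
So p* = 1 − ε/c = 1 − 0.17/0.26 = 1 − 0.6538 = 0.3462.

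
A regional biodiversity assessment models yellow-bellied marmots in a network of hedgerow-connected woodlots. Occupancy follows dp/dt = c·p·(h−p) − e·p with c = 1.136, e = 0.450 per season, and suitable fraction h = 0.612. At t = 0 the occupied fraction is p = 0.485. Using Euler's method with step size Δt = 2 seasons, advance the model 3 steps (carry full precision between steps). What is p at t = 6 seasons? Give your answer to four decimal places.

Update rule: p ← p + [c·p·(h−p) − e·p]·Δt with Δt = 2.
step 1: Δp = -0.29656, p = 0.18844
step 2: Δp = +0.01174, p = 0.20019
step 3: Δp = +0.00713, p = 0.20732

0.2073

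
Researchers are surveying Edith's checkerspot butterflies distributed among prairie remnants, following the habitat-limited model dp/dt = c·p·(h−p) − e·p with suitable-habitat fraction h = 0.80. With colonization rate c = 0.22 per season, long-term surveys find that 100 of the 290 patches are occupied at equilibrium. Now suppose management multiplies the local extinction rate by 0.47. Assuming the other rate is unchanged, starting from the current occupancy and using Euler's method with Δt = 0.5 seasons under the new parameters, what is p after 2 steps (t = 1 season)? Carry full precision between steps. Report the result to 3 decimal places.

0.363

Observed p* = 100/290 = 0.34483.
Balance c(h−p*) = e gives e = 0.22×(0.8 − 0.34483) = 0.10014.
Starting from p₀ = 0.34483; update p ← p + (dp/dt)·Δt with the new parameters.
step 1: Δp = +0.00915, p = 0.35398
step 2: Δp = +0.00904, p = 0.36302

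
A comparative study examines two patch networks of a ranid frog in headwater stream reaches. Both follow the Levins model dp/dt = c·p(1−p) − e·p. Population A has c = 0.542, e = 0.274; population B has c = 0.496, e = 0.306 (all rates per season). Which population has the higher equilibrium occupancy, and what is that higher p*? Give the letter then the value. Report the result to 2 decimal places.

A, 0.49

A: p*_A = 1 − 0.274/0.542 = 0.4945.
B: p*_B = 1 − 0.306/0.496 = 0.3831.
A is higher at 0.4945.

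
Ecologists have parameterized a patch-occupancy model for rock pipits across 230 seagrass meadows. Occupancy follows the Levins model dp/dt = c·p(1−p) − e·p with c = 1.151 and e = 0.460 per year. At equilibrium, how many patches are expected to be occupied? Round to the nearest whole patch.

138

p* = 1 − e/c = 1 − 0.460/1.151 = 0.6003.
Expected occupied patches = N × p* = 230 × 0.6003 = 138.08 ≈ 138.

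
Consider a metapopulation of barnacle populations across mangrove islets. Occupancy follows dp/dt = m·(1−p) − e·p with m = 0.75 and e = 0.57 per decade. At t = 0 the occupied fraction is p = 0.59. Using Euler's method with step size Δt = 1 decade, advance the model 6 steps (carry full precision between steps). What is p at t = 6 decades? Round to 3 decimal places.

0.568

Update rule: p ← p + [m·(1−p) − e·p]·Δt with Δt = 1.
step 1: Δp = -0.02880, p = 0.56120
step 2: Δp = +0.00922, p = 0.57042
step 3: Δp = -0.00295, p = 0.56747
step 4: Δp = +0.00094, p = 0.56841
step 5: Δp = -0.00030, p = 0.56811
step 6: Δp = +0.00010, p = 0.56821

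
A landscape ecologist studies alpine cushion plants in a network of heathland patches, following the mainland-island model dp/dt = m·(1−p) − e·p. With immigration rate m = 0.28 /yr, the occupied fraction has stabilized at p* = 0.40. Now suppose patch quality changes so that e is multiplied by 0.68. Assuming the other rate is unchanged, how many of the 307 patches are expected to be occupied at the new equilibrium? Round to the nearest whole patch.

Balance m(1−p*) = e·p* gives e = m(1−p*)/p* = 0.28×0.60000/0.40000 = 0.42000.
New p* = m/(m+e) = 0.28000/(0.28000+0.28560) = 0.49505.
Expected occupied = 307 × 0.49505 = 151.98 ≈ 152.

152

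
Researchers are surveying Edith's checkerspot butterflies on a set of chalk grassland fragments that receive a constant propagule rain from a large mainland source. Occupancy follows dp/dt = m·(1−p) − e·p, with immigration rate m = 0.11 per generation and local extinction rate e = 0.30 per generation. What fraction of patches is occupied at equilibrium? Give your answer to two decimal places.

0.27

Setting dp/dt = 0: m − m·p* = e·p*, so m = (m+e)·p*.
p* = m/(m+e) = 0.11/(0.11+0.30) = 0.11/0.4100 = 0.2683.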